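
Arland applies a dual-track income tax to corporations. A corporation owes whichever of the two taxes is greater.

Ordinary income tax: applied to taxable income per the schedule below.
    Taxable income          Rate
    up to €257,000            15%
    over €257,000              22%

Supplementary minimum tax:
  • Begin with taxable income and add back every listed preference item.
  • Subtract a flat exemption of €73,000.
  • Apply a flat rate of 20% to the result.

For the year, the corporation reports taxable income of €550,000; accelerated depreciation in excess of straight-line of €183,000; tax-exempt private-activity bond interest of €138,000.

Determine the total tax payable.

Supplementary minimum tax:
  Adjusted income: €550,000 + €183,000 + €138,000 = €871,000
  Less exemption €73,000 → base €798,000
  €798,000 × 20% = €159,600

Ordinary income tax:
  €257,000 × 15% = €38,550
  €293,000 × 22% = €64,460
  → €103,010

€159,600 > €103,010, so the supplementary minimum tax is the binding amount.

€159,600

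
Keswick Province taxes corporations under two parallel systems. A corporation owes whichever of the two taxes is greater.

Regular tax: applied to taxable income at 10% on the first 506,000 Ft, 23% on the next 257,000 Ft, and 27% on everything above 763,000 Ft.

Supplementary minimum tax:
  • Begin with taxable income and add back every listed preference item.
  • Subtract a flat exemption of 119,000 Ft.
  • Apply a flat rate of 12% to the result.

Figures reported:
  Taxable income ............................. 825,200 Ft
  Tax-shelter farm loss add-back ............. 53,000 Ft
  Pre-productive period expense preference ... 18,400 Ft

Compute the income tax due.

Supplementary minimum tax:
  Adjusted income: 825,200 Ft + 53,000 Ft + 18,400 Ft = 896,600 Ft
  Less exemption 119,000 Ft → base 777,600 Ft
  777,600 Ft × 12% = 93,312 Ft

Regular tax:
  506,000 Ft × 10% = 50,600 Ft
  257,000 Ft × 23% = 59,110 Ft
  62,200 Ft × 27% = 16,794 Ft
  → 126,504 Ft

126,504 Ft > 93,312 Ft, so the regular tax governs.

126,504 Ft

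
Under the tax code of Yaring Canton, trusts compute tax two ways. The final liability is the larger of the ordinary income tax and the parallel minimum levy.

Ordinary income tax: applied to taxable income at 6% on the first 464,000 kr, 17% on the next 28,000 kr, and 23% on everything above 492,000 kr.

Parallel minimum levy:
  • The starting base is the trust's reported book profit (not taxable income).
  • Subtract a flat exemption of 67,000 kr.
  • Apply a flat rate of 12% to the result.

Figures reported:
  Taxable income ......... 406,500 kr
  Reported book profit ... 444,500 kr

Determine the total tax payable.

45,300 kr

Ordinary income tax:
  406,500 kr × 6% = 24,390 kr

Parallel minimum levy:
  Base (reported book profit): 444,500 kr
  Less exemption 67,000 kr → base 377,500 kr
  377,500 kr × 12% = 45,300 kr

45,300 kr > 24,390 kr, so the parallel minimum levy is the binding amount.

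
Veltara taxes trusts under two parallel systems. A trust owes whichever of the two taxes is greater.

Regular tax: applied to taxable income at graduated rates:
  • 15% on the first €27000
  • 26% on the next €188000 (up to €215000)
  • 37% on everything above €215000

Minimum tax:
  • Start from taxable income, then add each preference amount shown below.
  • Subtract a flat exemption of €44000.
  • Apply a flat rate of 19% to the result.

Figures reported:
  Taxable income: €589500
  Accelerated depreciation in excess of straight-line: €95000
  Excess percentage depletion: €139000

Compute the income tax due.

€191495

Minimum tax:
  Adjusted income: €589500 + €95000 + €139000 = €823500
  Less exemption €44000 → base €779500
  €779500 × 19% = €148105

Regular tax:
  €27000 × 15% = €4050
  €188000 × 26% = €48880
  €374500 × 37% = €138565
  → €191495

€191495 > €148105, so the regular tax governs.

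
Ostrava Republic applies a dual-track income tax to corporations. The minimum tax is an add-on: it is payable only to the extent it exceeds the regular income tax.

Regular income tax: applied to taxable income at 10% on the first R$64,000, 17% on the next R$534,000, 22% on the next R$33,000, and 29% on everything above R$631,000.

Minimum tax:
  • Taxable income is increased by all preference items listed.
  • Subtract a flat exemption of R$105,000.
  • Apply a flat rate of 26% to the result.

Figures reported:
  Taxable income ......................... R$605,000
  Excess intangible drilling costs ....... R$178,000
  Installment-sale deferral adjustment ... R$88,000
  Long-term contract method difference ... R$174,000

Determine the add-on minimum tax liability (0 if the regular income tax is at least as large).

Minimum tax:
  Adjusted income: R$605,000 + R$178,000 + R$88,000 + R$174,000 = R$1,045,000
  Less exemption R$105,000 → base R$940,000
  R$940,000 × 26% = R$244,400

Regular income tax:
  R$64,000 × 10% = R$6,400
  R$534,000 × 17% = R$90,780
  R$7,000 × 22% = R$1,540
  → R$98,720

Excess of minimum tax over regular income tax: R$244,400 − R$98,720 = R$145,680.

R$145,680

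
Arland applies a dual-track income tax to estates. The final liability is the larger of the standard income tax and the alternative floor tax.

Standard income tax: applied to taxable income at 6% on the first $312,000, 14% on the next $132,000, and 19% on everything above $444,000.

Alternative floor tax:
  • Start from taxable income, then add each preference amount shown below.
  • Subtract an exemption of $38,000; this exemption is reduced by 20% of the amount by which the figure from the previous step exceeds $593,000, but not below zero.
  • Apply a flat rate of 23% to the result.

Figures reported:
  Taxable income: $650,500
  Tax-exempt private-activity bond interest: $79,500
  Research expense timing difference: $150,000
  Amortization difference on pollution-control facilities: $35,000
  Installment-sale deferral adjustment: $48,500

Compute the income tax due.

$221,605

Standard income tax:
  $312,000 × 6% = $18,720
  $132,000 × 14% = $18,480
  $206,500 × 19% = $39,235
  → $76,435

Alternative floor tax:
  Adjusted income: $650,500 + $79,500 + $150,000 + $35,000 + $48,500 = $963,500
  Exemption: 20% × ($963,500 − $593,000) = $74,100 ≥ $38,000, so the exemption is fully phased out
  Base: $963,500 − $0 = $963,500
  $963,500 × 23% = $221,605

$221,605 > $76,435, so the alternative floor tax is the binding amount.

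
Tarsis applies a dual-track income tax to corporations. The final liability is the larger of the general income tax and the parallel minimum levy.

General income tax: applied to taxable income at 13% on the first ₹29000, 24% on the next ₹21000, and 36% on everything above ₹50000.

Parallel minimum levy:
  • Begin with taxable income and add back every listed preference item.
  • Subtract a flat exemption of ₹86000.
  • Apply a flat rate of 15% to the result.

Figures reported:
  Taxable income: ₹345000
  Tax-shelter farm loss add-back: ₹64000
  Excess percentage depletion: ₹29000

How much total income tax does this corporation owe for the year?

Parallel minimum levy:
  Adjusted income: ₹345000 + ₹64000 + ₹29000 = ₹438000
  Less exemption ₹86000 → base ₹352000
  ₹352000 × 15% = ₹52800

General income tax:
  ₹29000 × 13% = ₹3770
  ₹21000 × 24% = ₹5040
  ₹295000 × 36% = ₹106200
  → ₹115010

₹115010 > ₹52800, so the general income tax governs.

₹115010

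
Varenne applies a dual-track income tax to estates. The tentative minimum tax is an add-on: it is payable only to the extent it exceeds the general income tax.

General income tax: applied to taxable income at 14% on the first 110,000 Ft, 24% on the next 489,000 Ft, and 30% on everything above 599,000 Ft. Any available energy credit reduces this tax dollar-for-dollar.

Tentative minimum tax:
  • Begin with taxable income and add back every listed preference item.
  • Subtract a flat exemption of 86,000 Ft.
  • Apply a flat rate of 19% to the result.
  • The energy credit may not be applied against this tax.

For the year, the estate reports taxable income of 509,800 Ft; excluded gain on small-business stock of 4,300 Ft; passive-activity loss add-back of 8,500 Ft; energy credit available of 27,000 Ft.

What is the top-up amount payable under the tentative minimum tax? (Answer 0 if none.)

0 Ft

General income tax:
  110,000 Ft × 14% = 15,400 Ft
  399,800 Ft × 24% = 95,952 Ft
  → 111,352 Ft
  Less energy credit 27,000 Ft → 84,352 Ft

Tentative minimum tax:
  Adjusted income: 509,800 Ft + 4,300 Ft + 8,500 Ft = 522,600 Ft
  Less exemption 86,000 Ft → base 436,600 Ft
  436,600 Ft × 19% = 82,954 Ft

82,954 Ft ≤ 84,352 Ft, so no add-on is due.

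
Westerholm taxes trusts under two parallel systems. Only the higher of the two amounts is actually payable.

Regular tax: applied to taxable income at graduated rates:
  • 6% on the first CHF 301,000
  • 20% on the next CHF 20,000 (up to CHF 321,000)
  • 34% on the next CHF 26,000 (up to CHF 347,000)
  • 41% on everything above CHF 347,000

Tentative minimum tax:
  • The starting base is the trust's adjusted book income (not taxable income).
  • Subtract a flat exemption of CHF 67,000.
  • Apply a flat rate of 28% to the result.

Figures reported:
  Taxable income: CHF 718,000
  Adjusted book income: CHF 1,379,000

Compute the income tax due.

CHF 367,360

Regular tax:
  CHF 301,000 × 6% = CHF 18,060
  CHF 20,000 × 20% = CHF 4,000
  CHF 26,000 × 34% = CHF 8,840
  CHF 371,000 × 41% = CHF 152,110
  → CHF 183,010

Tentative minimum tax:
  Base (adjusted book income): CHF 1,379,000
  Less exemption CHF 67,000 → base CHF 1,312,000
  CHF 1,312,000 × 28% = CHF 367,360

CHF 367,360 > CHF 183,010, so the tentative minimum tax is the binding amount.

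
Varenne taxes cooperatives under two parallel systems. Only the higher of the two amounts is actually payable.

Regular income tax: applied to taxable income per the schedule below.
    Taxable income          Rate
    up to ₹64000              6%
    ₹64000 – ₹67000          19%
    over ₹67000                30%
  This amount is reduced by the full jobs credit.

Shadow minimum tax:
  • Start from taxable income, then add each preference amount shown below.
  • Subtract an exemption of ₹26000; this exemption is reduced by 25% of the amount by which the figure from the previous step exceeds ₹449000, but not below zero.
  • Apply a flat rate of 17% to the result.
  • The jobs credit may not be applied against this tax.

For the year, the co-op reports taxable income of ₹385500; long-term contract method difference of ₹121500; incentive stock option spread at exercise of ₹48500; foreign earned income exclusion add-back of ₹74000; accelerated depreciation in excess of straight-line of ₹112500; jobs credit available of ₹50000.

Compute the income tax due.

Regular income tax:
  ₹64000 × 6% = ₹3840
  ₹3000 × 19% = ₹570
  ₹318500 × 30% = ₹95550
  → ₹99960
  Less jobs credit ₹50000 → ₹49960

Shadow minimum tax:
  Adjusted income: ₹385500 + ₹121500 + ₹48500 + ₹74000 + ₹112500 = ₹742000
  Exemption: 25% × (₹742000 − ₹449000) = ₹73250 ≥ ₹26000, so the exemption is fully phased out
  Base: ₹742000 − ₹0 = ₹742000
  ₹742000 × 17% = ₹126140

₹126140 > ₹49960, so the shadow minimum tax is the binding amount.

₹126140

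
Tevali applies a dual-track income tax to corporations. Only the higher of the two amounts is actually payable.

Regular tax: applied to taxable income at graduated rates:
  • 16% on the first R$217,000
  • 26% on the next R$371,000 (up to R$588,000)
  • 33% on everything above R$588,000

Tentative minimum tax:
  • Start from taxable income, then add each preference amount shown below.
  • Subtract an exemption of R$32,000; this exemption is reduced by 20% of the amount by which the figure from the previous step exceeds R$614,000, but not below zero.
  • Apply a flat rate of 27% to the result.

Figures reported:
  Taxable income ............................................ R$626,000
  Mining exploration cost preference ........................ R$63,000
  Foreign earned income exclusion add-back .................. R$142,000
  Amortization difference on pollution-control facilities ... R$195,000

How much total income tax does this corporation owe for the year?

Regular tax:
  R$217,000 × 16% = R$34,720
  R$371,000 × 26% = R$96,460
  R$38,000 × 33% = R$12,540
  → R$143,720

Tentative minimum tax:
  Adjusted income: R$626,000 + R$63,000 + R$142,000 + R$195,000 = R$1,026,000
  Exemption: 20% × (R$1,026,000 − R$614,000) = R$82,400 ≥ R$32,000, so the exemption is fully phased out
  Base: R$1,026,000 − R$0 = R$1,026,000
  R$1,026,000 × 27% = R$277,020

R$277,020 > R$143,720, so the tentative minimum tax is the binding amount.

R$277,020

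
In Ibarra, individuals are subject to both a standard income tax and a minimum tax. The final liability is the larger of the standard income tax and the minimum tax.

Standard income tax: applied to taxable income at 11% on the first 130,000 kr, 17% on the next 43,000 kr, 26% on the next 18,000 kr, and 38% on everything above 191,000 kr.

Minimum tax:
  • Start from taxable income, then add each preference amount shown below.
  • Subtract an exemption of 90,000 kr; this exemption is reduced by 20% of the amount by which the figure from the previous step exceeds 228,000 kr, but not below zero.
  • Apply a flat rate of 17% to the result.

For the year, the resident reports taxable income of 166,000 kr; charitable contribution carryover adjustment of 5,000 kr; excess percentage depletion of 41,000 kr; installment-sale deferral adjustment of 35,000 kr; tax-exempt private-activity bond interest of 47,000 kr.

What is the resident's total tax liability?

Standard income tax:
  130,000 kr × 11% = 14,300 kr
  36,000 kr × 17% = 6,120 kr
  → 20,420 kr

Minimum tax:
  Adjusted income: 166,000 kr + 5,000 kr + 41,000 kr + 35,000 kr + 47,000 kr = 294,000 kr
  Exemption: 90,000 kr − 20% × (294,000 kr − 228,000 kr) = 90,000 kr − 13,200 kr = 76,800 kr
  Base: 294,000 kr − 76,800 kr = 217,200 kr
  217,200 kr × 17% = 36,924 kr

36,924 kr > 20,420 kr, so the minimum tax is the binding amount.

36,924 kr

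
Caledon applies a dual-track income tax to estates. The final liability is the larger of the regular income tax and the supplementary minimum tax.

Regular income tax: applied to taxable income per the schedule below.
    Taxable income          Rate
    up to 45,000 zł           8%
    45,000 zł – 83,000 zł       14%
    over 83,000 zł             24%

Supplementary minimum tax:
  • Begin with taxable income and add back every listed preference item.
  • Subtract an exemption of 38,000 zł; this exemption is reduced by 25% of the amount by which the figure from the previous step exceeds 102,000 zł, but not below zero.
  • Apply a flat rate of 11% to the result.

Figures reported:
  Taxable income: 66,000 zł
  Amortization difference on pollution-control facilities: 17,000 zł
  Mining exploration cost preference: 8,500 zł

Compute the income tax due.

Regular income tax:
  45,000 zł × 8% = 3,600 zł
  21,000 zł × 14% = 2,940 zł
  → 6,540 zł

Supplementary minimum tax:
  Adjusted income: 66,000 zł + 17,000 zł + 8,500 zł = 91,500 zł
  Exemption: 91,500 zł ≤ 102,000 zł, so full 38,000 zł applies
  Base: 91,500 zł − 38,000 zł = 53,500 zł
  53,500 zł × 11% = 5,885 zł

6,540 zł > 5,885 zł, so the regular income tax governs.

6,540 zł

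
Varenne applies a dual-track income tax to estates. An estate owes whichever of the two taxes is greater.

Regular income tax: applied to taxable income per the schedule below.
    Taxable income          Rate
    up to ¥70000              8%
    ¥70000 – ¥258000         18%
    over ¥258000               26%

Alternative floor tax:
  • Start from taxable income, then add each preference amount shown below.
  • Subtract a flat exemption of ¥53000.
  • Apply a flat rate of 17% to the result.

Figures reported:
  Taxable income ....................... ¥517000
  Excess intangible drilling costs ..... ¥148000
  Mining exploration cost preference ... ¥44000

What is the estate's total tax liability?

Regular income tax:
  ¥70000 × 8% = ¥5600
  ¥188000 × 18% = ¥33840
  ¥259000 × 26% = ¥67340
  → ¥106780

Alternative floor tax:
  Adjusted income: ¥517000 + ¥148000 + ¥44000 = ¥709000
  Less exemption ¥53000 → base ¥656000
  ¥656000 × 17% = ¥111520

¥111520 > ¥106780, so the alternative floor tax is the binding amount.

¥111520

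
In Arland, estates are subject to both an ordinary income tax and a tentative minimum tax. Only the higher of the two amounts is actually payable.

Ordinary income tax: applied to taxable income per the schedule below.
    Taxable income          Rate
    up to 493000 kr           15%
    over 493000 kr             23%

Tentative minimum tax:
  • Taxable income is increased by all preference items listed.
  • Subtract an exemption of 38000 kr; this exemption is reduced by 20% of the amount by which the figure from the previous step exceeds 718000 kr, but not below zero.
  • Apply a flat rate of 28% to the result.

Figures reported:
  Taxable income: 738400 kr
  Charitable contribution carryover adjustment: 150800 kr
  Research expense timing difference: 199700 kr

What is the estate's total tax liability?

304892 kr

Tentative minimum tax:
  Adjusted income: 738400 kr + 150800 kr + 199700 kr = 1088900 kr
  Exemption: 20% × (1088900 kr − 718000 kr) = 74180 kr ≥ 38000 kr, so the exemption is fully phased out
  Base: 1088900 kr − 0 kr = 1088900 kr
  1088900 kr × 28% = 304892 kr

Ordinary income tax:
  493000 kr × 15% = 73950 kr
  245400 kr × 23% = 56442 kr
  → 130392 kr

304892 kr > 130392 kr, so the tentative minimum tax is the binding amount.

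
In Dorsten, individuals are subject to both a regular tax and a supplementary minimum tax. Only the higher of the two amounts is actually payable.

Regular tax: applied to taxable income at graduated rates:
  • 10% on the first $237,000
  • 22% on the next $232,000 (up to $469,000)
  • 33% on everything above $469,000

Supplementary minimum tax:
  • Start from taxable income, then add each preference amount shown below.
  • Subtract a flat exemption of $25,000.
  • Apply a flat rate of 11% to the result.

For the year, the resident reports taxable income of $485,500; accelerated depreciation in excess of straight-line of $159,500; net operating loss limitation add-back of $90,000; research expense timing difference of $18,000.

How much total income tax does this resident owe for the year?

Regular tax:
  $237,000 × 10% = $23,700
  $232,000 × 22% = $51,040
  $16,500 × 33% = $5,445
  → $80,185

Supplementary minimum tax:
  Adjusted income: $485,500 + $159,500 + $90,000 + $18,000 = $753,000
  Less exemption $25,000 → base $728,000
  $728,000 × 11% = $80,080

$80,185 > $80,080, so the regular tax governs.

$80,185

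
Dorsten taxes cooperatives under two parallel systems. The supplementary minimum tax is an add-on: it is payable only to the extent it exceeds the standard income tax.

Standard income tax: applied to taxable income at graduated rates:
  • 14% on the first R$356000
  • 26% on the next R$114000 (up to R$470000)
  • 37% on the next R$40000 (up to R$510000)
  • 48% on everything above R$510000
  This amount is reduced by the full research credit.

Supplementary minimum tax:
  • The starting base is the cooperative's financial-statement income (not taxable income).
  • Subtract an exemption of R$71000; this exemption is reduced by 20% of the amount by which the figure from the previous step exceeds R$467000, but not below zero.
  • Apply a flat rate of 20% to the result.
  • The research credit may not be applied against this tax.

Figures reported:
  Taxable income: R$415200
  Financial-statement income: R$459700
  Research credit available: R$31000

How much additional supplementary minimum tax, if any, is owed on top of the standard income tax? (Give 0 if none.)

R$43508

Standard income tax:
  R$356000 × 14% = R$49840
  R$59200 × 26% = R$15392
  → R$65232
  Less research credit R$31000 → R$34232

Supplementary minimum tax:
  Base (financial-statement income): R$459700
  Exemption: R$459700 ≤ R$467000, so full R$71000 applies
  Base: R$459700 − R$71000 = R$388700
  R$388700 × 20% = R$77740

Excess of supplementary minimum tax over standard income tax: R$77740 − R$34232 = R$43508.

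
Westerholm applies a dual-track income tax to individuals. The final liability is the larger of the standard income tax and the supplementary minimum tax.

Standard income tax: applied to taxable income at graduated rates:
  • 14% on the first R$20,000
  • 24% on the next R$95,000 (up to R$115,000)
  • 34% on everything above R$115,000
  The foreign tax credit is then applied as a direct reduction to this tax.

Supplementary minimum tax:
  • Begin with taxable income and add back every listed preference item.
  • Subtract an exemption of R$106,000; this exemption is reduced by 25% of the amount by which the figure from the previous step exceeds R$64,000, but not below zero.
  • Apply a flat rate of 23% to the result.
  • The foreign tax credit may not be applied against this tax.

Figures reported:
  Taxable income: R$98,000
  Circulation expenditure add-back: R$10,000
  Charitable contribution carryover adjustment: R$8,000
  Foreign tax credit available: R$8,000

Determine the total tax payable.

Standard income tax:
  R$20,000 × 14% = R$2,800
  R$78,000 × 24% = R$18,720
  → R$21,520
  Less foreign tax credit R$8,000 → R$13,520

Supplementary minimum tax:
  Adjusted income: R$98,000 + R$10,000 + R$8,000 = R$116,000
  Exemption: R$106,000 − 25% × (R$116,000 − R$64,000) = R$106,000 − R$13,000 = R$93,000
  Base: R$116,000 − R$93,000 = R$23,000
  R$23,000 × 23% = R$5,290

R$13,520 > R$5,290, so the standard income tax governs.

R$13,520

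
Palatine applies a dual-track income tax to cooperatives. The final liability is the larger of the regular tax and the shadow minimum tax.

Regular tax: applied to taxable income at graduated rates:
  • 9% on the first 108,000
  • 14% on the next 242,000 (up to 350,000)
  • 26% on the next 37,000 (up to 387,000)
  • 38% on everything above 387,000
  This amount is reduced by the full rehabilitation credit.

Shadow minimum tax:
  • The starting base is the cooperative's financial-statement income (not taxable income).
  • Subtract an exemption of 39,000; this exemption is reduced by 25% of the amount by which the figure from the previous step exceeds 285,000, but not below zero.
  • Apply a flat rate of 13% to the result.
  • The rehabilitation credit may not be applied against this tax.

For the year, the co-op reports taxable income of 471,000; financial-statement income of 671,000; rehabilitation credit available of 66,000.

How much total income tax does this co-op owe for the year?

87,230

Regular tax:
  108,000 × 9% = 9,720
  242,000 × 14% = 33,880
  37,000 × 26% = 9,620
  84,000 × 38% = 31,920
  → 85,140
  Less rehabilitation credit 66,000 → 19,140

Shadow minimum tax:
  Base (financial-statement income): 671,000
  Exemption: 25% × (671,000 − 285,000) = 96,500 ≥ 39,000, so the exemption is fully phased out
  Base: 671,000 − 0 = 671,000
  671,000 × 13% = 87,230

87,230 > 19,140, so the shadow minimum tax is the binding amount.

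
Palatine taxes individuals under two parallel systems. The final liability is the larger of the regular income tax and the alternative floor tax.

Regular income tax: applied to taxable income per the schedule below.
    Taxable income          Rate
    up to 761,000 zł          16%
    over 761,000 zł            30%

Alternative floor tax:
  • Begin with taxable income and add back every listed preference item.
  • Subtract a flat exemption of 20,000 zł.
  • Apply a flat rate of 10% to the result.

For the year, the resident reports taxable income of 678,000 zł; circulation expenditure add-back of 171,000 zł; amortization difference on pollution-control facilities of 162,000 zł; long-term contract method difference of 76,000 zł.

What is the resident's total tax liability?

108,480 zł

Regular income tax:
  678,000 zł × 16% = 108,480 zł

Alternative floor tax:
  Adjusted income: 678,000 zł + 171,000 zł + 162,000 zł + 76,000 zł = 1,087,000 zł
  Less exemption 20,000 zł → base 1,067,000 zł
  1,067,000 zł × 10% = 106,700 zł

108,480 zł > 106,700 zł, so the regular income tax governs.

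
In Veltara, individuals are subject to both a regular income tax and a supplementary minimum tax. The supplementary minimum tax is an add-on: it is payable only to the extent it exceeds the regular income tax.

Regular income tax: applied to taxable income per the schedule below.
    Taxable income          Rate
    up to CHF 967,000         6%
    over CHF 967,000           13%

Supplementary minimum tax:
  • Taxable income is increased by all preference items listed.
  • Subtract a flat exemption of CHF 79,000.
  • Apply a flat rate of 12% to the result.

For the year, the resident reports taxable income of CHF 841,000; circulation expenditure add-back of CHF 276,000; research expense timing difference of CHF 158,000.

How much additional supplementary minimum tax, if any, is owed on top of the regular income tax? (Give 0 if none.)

CHF 93,060

Supplementary minimum tax:
  Adjusted income: CHF 841,000 + CHF 276,000 + CHF 158,000 = CHF 1,275,000
  Less exemption CHF 79,000 → base CHF 1,196,000
  CHF 1,196,000 × 12% = CHF 143,520

Regular income tax:
  CHF 841,000 × 6% = CHF 50,460

Excess of supplementary minimum tax over regular income tax: CHF 143,520 − CHF 50,460 = CHF 93,060.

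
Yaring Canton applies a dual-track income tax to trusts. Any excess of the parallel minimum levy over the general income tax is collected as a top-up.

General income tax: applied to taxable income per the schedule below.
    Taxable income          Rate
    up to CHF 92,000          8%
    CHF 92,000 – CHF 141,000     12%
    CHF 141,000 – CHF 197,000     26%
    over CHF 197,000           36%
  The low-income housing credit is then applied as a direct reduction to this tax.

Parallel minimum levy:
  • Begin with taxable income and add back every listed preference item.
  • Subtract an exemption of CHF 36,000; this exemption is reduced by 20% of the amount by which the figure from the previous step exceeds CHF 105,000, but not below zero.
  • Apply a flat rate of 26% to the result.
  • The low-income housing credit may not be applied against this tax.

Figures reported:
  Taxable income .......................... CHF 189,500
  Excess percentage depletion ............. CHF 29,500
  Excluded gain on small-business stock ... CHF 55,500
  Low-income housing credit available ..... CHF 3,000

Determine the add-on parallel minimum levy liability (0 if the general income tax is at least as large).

General income tax:
  CHF 92,000 × 8% = CHF 7,360
  CHF 49,000 × 12% = CHF 5,880
  CHF 48,500 × 26% = CHF 12,610
  → CHF 25,850
  Less low-income housing credit CHF 3,000 → CHF 22,850

Parallel minimum levy:
  Adjusted income: CHF 189,500 + CHF 29,500 + CHF 55,500 = CHF 274,500
  Exemption: CHF 36,000 − 20% × (CHF 274,500 − CHF 105,000) = CHF 36,000 − CHF 33,900 = CHF 2,100
  Base: CHF 274,500 − CHF 2,100 = CHF 272,400
  CHF 272,400 × 26% = CHF 70,824

Excess of parallel minimum levy over general income tax: CHF 70,824 − CHF 22,850 = CHF 47,974.

CHF 47,974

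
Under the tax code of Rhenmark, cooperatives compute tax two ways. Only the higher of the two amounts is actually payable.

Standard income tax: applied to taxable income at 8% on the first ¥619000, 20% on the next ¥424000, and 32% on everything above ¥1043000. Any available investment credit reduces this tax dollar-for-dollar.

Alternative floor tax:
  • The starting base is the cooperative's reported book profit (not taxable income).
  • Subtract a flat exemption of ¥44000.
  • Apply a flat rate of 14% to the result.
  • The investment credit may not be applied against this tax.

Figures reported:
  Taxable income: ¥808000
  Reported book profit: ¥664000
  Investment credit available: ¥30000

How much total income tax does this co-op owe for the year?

¥86800

Alternative floor tax:
  Base (reported book profit): ¥664000
  Less exemption ¥44000 → base ¥620000
  ¥620000 × 14% = ¥86800

Standard income tax:
  ¥619000 × 8% = ¥49520
  ¥189000 × 20% = ¥37800
  → ¥87320
  Less investment credit ¥30000 → ¥57320

¥86800 > ¥57320, so the alternative floor tax is the binding amount.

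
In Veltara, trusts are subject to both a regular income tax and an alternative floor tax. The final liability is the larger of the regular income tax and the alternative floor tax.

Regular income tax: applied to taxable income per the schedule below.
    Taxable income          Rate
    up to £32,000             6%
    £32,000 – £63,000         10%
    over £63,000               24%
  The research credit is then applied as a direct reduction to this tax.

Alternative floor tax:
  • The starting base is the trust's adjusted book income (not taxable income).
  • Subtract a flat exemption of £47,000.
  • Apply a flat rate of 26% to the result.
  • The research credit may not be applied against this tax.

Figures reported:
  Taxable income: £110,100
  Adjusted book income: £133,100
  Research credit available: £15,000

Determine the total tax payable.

Alternative floor tax:
  Base (adjusted book income): £133,100
  Less exemption £47,000 → base £86,100
  £86,100 × 26% = £22,386

Regular income tax:
  £32,000 × 6% = £1,920
  £31,000 × 10% = £3,100
  £47,100 × 24% = £11,304
  → £16,324
  Less research credit £15,000 → £1,324

£22,386 > £1,324, so the alternative floor tax is the binding amount.

£22,386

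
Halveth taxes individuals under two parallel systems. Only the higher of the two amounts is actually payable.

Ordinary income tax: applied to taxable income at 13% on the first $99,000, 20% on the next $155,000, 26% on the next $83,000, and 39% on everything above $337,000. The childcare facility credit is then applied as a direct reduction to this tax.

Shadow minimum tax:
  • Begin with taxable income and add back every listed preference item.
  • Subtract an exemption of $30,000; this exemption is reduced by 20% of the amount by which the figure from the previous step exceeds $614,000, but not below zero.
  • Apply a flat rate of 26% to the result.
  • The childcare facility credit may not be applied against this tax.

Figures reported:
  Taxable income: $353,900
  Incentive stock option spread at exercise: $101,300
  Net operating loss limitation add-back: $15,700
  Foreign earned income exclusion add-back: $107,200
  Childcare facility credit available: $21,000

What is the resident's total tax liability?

Shadow minimum tax:
  Adjusted income: $353,900 + $101,300 + $15,700 + $107,200 = $578,100
  Exemption: $578,100 ≤ $614,000, so full $30,000 applies
  Base: $578,100 − $30,000 = $548,100
  $548,100 × 26% = $142,506

Ordinary income tax:
  $99,000 × 13% = $12,870
  $155,000 × 20% = $31,000
  $83,000 × 26% = $21,580
  $16,900 × 39% = $6,591
  → $72,041
  Less childcare facility credit $21,000 → $51,041

$142,506 > $51,041, so the shadow minimum tax is the binding amount.

$142,506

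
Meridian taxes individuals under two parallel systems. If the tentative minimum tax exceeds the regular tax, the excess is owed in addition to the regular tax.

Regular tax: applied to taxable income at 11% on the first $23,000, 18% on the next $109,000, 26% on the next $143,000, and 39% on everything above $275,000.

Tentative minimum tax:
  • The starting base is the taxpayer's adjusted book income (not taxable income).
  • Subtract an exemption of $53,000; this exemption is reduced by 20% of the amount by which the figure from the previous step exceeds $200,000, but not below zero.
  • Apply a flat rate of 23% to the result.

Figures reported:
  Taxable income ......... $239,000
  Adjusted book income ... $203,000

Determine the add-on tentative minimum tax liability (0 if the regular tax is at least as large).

$0

Regular tax:
  $23,000 × 11% = $2,530
  $109,000 × 18% = $19,620
  $107,000 × 26% = $27,820
  → $49,970

Tentative minimum tax:
  Base (adjusted book income): $203,000
  Exemption: $53,000 − 20% × ($203,000 − $200,000) = $53,000 − $600 = $52,400
  Base: $203,000 − $52,400 = $150,600
  $150,600 × 23% = $34,638

$34,638 ≤ $49,970, so no add-on is due.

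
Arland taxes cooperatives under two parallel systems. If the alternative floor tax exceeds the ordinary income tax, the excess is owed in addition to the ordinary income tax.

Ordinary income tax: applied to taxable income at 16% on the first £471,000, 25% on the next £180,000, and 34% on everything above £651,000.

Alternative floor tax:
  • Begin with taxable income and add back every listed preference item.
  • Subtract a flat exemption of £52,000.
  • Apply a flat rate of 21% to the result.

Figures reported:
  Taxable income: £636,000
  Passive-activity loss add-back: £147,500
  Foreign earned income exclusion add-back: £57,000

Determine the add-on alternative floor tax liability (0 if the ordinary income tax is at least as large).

Ordinary income tax:
  £471,000 × 16% = £75,360
  £165,000 × 25% = £41,250
  → £116,610

Alternative floor tax:
  Adjusted income: £636,000 + £147,500 + £57,000 = £840,500
  Less exemption £52,000 → base £788,500
  £788,500 × 21% = £165,585

Excess of alternative floor tax over ordinary income tax: £165,585 − £116,610 = £48,975.

£48,975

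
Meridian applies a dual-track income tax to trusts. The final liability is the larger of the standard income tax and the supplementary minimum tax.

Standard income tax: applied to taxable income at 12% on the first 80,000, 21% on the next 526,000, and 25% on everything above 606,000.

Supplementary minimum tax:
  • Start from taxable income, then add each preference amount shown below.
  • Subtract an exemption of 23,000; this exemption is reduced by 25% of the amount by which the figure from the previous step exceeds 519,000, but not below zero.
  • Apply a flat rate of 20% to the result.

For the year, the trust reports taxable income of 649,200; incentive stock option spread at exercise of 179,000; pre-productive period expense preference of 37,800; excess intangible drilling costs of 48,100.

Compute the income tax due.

182,820

Standard income tax:
  80,000 × 12% = 9,600
  526,000 × 21% = 110,460
  43,200 × 25% = 10,800
  → 130,860

Supplementary minimum tax:
  Adjusted income: 649,200 + 179,000 + 37,800 + 48,100 = 914,100
  Exemption: 25% × (914,100 − 519,000) = 98,775 ≥ 23,000, so the exemption is fully phased out
  Base: 914,100 − 0 = 914,100
  914,100 × 20% = 182,820

182,820 > 130,860, so the supplementary minimum tax is the binding amount.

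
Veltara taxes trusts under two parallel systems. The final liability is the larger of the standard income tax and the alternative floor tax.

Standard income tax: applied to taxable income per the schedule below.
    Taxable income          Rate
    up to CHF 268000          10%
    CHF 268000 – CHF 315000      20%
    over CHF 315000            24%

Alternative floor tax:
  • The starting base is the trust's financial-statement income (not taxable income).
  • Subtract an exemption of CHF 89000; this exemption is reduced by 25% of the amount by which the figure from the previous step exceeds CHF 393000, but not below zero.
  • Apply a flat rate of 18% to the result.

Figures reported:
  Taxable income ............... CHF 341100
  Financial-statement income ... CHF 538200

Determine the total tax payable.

Alternative floor tax:
  Base (financial-statement income): CHF 538200
  Exemption: CHF 89000 − 25% × (CHF 538200 − CHF 393000) = CHF 89000 − CHF 36300 = CHF 52700
  Base: CHF 538200 − CHF 52700 = CHF 485500
  CHF 485500 × 18% = CHF 87390

Standard income tax:
  CHF 268000 × 10% = CHF 26800
  CHF 47000 × 20% = CHF 9400
  CHF 26100 × 24% = CHF 6264
  → CHF 42464

CHF 87390 > CHF 42464, so the alternative floor tax is the binding amount.

CHF 87390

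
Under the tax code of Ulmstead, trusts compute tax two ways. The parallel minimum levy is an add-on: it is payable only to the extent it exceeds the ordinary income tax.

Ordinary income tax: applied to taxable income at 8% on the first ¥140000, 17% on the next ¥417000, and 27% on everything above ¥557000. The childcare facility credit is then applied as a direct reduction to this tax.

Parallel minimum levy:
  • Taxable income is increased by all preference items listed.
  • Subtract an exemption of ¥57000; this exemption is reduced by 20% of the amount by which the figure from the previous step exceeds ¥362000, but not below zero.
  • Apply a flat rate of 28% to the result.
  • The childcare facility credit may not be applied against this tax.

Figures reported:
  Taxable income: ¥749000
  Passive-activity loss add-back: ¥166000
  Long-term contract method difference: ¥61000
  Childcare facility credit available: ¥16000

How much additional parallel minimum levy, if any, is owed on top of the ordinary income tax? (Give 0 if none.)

Ordinary income tax:
  ¥140000 × 8% = ¥11200
  ¥417000 × 17% = ¥70890
  ¥192000 × 27% = ¥51840
  → ¥133930
  Less childcare facility credit ¥16000 → ¥117930

Parallel minimum levy:
  Adjusted income: ¥749000 + ¥166000 + ¥61000 = ¥976000
  Exemption: 20% × (¥976000 − ¥362000) = ¥122800 ≥ ¥57000, so the exemption is fully phased out
  Base: ¥976000 − ¥0 = ¥976000
  ¥976000 × 28% = ¥273280

Excess of parallel minimum levy over ordinary income tax: ¥273280 − ¥117930 = ¥155350.

¥155350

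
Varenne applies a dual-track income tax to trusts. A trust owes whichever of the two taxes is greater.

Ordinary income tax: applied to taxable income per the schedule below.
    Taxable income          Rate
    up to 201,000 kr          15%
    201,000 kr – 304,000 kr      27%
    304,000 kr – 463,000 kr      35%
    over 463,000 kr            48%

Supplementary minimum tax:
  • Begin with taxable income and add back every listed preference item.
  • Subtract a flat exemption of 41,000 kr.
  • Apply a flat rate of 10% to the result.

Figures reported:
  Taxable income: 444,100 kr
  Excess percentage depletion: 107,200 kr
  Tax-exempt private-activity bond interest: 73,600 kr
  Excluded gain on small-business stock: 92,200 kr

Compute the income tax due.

106,995 kr

Supplementary minimum tax:
  Adjusted income: 444,100 kr + 107,200 kr + 73,600 kr + 92,200 kr = 717,100 kr
  Less exemption 41,000 kr → base 676,100 kr
  676,100 kr × 10% = 67,610 kr

Ordinary income tax:
  201,000 kr × 15% = 30,150 kr
  103,000 kr × 27% = 27,810 kr
  140,100 kr × 35% = 49,035 kr
  → 106,995 kr

106,995 kr > 67,610 kr, so the ordinary income tax governs.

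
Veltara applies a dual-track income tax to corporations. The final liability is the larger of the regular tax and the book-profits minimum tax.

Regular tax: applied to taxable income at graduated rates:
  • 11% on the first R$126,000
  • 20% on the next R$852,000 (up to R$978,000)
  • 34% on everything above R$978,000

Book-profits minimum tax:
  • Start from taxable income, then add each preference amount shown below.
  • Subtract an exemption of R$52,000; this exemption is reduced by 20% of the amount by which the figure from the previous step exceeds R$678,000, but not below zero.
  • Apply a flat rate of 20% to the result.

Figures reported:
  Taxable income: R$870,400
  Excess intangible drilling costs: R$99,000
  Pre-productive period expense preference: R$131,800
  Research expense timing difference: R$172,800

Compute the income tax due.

Book-profits minimum tax:
  Adjusted income: R$870,400 + R$99,000 + R$131,800 + R$172,800 = R$1,274,000
  Exemption: 20% × (R$1,274,000 − R$678,000) = R$119,200 ≥ R$52,000, so the exemption is fully phased out
  Base: R$1,274,000 − R$0 = R$1,274,000
  R$1,274,000 × 20% = R$254,800

Regular tax:
  R$126,000 × 11% = R$13,860
  R$744,400 × 20% = R$148,880
  → R$162,740

R$254,800 > R$162,740, so the book-profits minimum tax is the binding amount.

R$254,800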